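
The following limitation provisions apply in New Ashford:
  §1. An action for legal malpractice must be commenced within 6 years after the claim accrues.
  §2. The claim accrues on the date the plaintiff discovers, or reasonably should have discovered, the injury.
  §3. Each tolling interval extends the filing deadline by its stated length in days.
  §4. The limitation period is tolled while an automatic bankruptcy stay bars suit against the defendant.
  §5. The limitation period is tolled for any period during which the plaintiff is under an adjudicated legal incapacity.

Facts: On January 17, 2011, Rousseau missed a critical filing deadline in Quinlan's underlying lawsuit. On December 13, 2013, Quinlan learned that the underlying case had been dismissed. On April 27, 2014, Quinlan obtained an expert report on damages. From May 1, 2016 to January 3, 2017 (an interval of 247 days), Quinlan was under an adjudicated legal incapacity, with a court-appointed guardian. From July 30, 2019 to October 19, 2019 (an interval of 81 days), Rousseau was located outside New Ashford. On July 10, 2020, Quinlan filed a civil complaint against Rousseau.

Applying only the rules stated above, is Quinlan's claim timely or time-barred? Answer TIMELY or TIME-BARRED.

Under the discovery rule, the claim accrued on December 13, 2013, when Quinlan discovered the injury — not on the January 17, 2011 date of the underlying act.
The untolled deadline — 6 years after December 13, 2013 — is December 13, 2019.
Because the plaintiff's legal incapacity ran from May 1, 2016 to January 3, 2017, the deadline is extended by 247 days to August 16, 2020.
The defendant's absence from the jurisdiction from July 30, 2019 to October 19, 2019 does not toll the period, because no stated rule makes the defendant's absence a tolling event.
None of the other events listed affects the running of the period under the stated rules.
Quinlan filed on July 10, 2020, before the August 16, 2020 deadline, so the action is timely.

TIMELY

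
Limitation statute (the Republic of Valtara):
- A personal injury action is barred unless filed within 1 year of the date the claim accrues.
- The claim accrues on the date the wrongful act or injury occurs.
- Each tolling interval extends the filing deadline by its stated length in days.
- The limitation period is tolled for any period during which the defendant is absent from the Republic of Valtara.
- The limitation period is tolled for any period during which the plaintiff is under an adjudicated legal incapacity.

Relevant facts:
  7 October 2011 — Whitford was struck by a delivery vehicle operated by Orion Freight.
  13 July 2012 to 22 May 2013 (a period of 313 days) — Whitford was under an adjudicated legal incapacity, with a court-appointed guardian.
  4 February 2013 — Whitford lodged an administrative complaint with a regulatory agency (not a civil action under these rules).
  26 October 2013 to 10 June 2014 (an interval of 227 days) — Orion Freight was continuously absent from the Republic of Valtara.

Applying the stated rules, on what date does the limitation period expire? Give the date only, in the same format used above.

The limitation period began to run on 7 October 2011.
1 year from 7 October 2011 is 7 October 2012.
The plaintiff's legal incapacity from 13 July 2012 to 22 May 2013 tolled the period for 313 days, extending the deadline to 16 August 2013.
By the time the defendant's absence from the jurisdiction began on 26 October 2013, the limitation period had already expired on 16 August 2013; that interval cannot revive it.
Nothing else in the chronology tolls or restarts the period.

16 August 2013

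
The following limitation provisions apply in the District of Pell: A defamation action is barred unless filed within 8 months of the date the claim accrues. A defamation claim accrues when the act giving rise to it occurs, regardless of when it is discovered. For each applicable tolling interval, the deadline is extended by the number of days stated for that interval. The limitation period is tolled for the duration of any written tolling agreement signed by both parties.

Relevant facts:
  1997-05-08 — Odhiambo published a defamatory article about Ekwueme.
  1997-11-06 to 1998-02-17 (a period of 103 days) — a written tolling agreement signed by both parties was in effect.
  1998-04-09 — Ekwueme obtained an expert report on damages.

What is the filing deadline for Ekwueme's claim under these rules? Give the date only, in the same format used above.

1998-04-21

The limitation period began to run on 1997-05-08.
The untolled deadline — 8 months after 1997-05-08 — is 1998-01-08.
The written tolling agreement from 1997-11-06 to 1998-02-17 tolled the period for 103 days, extending the deadline to 1998-04-21.
Nothing else in the chronology tolls or restarts the period.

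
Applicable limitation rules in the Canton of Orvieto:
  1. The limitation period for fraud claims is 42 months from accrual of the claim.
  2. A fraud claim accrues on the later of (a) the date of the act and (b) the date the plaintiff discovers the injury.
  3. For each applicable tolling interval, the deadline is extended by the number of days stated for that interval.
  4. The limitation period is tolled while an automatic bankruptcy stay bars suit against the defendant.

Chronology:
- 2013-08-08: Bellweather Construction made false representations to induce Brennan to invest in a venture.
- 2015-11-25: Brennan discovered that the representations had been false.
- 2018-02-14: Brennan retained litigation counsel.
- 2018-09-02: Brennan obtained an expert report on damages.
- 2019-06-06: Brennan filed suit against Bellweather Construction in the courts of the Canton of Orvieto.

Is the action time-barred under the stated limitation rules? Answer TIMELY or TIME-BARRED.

Because discovery on 2015-11-25 post-dates the 2013-08-08 act, accrual under the later-of rule falls on 2015-11-25.
42 months from 2015-11-25 is 2019-05-25.
None of the other events listed affects the running of the period under the stated rules.
Filing on 2019-06-06 missed the 2019-05-25 deadline — the action is time-barred.

TIME-BARRED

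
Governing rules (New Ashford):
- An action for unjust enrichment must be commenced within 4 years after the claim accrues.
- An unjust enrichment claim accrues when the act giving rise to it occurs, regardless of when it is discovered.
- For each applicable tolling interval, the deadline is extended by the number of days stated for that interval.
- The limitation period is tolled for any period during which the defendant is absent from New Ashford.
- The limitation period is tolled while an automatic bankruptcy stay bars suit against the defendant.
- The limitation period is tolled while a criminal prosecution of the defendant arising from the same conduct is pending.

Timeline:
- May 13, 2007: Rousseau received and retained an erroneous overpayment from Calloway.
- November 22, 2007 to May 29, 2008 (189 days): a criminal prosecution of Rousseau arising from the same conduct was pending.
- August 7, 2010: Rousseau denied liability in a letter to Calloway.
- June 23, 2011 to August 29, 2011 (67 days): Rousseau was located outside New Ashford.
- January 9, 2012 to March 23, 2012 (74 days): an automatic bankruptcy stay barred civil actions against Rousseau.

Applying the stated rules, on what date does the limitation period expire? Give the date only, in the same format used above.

April 7, 2012

The limitation period began to run on May 13, 2007.
4 years from May 13, 2007 is May 13, 2011.
The pending criminal prosecution from November 22, 2007 to May 29, 2008 tolled the period for 189 days, extending the deadline to November 18, 2011.
The period was tolled for 67 days by the defendant's absence from the jurisdiction (June 23, 2011 to August 29, 2011), pushing the deadline to January 24, 2012.
The period was tolled for 74 days by the automatic bankruptcy stay (January 9, 2012 to March 23, 2012), pushing the deadline to April 7, 2012.
None of the other events listed affects the running of the period under the stated rules.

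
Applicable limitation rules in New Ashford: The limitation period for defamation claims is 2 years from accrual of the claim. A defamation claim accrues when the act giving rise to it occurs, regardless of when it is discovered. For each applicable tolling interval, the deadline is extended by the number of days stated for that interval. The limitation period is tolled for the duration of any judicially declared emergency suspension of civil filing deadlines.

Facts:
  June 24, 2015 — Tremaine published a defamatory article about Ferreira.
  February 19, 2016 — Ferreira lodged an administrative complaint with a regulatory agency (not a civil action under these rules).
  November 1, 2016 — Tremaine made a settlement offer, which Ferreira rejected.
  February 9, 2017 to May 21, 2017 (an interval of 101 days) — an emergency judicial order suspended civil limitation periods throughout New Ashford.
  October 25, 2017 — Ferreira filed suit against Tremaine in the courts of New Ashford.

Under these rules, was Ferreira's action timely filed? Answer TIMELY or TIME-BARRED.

TIME-BARRED

The limitation period began to run on June 24, 2015.
Adding the 2 years base period to June 24, 2015 gives a deadline of June 24, 2017, before any tolling.
The period was tolled for 101 days by the emergency suspension of filing deadlines (February 9, 2017 to May 21, 2017), pushing the deadline to October 3, 2017.
The other events in the timeline have no effect on the limitation period under the stated rules.
Filing on October 25, 2017 missed the October 3, 2017 deadline — the action is time-barred.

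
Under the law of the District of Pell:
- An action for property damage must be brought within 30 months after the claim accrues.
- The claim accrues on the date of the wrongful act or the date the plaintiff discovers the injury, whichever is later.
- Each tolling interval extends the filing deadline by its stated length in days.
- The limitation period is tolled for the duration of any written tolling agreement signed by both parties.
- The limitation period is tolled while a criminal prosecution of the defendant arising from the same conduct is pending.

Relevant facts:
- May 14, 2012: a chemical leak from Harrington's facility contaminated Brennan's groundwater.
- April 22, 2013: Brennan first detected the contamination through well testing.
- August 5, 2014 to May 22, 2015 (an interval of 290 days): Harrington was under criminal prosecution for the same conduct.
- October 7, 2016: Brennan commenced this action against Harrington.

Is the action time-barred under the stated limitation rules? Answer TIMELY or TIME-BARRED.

Because discovery on April 22, 2013 post-dates the May 14, 2012 act, accrual under the later-of rule falls on April 22, 2013.
30 months from April 22, 2013 is October 22, 2015.
The pending criminal prosecution from August 5, 2014 to May 22, 2015 tolled the period for 290 days, extending the deadline to August 7, 2016.
The October 7, 2016 filing falls after the August 7, 2016 deadline; the claim is time-barred.

TIME-BARRED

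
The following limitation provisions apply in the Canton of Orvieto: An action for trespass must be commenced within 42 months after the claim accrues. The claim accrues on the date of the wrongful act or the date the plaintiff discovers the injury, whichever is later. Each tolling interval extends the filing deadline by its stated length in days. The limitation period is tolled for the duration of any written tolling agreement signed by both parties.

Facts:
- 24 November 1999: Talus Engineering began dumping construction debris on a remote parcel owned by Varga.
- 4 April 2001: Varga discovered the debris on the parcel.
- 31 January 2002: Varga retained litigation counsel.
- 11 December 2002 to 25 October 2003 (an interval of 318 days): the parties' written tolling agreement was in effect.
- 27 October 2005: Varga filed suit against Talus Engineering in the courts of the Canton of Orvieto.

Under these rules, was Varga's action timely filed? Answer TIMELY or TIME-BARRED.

TIME-BARRED

Taking the later of the act (24 November 1999) and discovery (4 April 2001), the claim accrued on 4 April 2001.
42 months from 4 April 2001 is 4 October 2004.
The period was tolled for 318 days by the written tolling agreement (11 December 2002 to 25 October 2003), pushing the deadline to 18 August 2005.
None of the other events listed affects the running of the period under the stated rules.
Filing on 27 October 2005 missed the 18 August 2005 deadline — the action is time-barred.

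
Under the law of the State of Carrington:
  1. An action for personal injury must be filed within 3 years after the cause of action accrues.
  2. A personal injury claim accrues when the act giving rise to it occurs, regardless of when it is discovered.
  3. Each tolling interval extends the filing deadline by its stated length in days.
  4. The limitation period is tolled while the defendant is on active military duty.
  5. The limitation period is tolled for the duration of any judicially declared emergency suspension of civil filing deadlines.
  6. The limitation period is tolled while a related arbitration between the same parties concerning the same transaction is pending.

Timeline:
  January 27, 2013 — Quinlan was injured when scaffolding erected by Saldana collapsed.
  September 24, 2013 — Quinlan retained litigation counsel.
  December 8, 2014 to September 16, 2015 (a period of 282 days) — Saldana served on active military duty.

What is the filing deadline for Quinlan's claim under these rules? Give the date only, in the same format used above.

The claim accrued on January 27, 2013, when the wrongful act occurred.
3 years from January 27, 2013 is January 27, 2016.
The period was tolled for 282 days by the defendant's active military service (December 8, 2014 to September 16, 2015), pushing the deadline to November 4, 2016.
The other events in the timeline have no effect on the limitation period under the stated rules.

November 4, 2016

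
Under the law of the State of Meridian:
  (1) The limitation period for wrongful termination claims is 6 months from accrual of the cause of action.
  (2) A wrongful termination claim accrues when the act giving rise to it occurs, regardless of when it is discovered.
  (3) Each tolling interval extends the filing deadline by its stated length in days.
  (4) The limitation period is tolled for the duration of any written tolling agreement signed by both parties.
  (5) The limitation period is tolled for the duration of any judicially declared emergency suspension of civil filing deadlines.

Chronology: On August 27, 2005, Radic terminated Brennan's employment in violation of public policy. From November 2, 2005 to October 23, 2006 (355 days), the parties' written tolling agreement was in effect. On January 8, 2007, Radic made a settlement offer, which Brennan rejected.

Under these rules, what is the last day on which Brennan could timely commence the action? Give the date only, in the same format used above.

February 17, 2007

The claim accrued on August 27, 2005, when the wrongful act occurred.
The untolled deadline — 6 months after August 27, 2005 — is February 27, 2006.
The written tolling agreement from November 2, 2005 to October 23, 2006 tolled the period for 355 days, extending the deadline to February 17, 2007.
Nothing else in the chronology tolls or restarts the period.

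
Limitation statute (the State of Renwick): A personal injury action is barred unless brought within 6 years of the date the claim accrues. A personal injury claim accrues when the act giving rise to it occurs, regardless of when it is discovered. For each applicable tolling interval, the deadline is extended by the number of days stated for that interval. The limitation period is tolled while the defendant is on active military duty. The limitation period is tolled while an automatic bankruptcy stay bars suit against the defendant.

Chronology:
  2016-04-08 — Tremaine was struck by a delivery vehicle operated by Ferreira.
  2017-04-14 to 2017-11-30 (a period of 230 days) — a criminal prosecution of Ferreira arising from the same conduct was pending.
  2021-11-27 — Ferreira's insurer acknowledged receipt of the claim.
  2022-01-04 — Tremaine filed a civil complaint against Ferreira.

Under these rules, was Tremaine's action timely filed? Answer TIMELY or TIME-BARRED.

TIMELY

The limitation period began to run on 2016-04-08.
Adding the 6 years base period to 2016-04-08 gives a deadline of 2022-04-08, before any tolling.
Although a criminal prosecution ran from 2017-04-14 to 2017-11-30, the stated rules do not make that a tolling event, so it is disregarded.
The other events in the timeline have no effect on the limitation period under the stated rules.
The 2022-01-04 filing precedes the 2022-04-08 deadline; the claim is timely.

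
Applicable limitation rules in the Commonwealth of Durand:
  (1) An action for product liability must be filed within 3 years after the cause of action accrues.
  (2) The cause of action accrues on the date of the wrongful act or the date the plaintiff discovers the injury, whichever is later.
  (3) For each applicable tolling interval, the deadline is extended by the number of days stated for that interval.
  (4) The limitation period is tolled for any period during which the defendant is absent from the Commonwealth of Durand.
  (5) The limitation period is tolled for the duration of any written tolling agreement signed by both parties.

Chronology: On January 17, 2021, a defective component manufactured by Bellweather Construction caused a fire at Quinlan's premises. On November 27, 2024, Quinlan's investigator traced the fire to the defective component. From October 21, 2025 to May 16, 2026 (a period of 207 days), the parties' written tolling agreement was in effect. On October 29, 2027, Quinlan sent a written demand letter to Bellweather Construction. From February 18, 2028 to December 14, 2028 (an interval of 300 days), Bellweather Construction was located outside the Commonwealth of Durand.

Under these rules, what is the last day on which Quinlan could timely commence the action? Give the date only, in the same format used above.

April 17, 2029

Taking the later of the act (January 17, 2021) and discovery (November 27, 2024), the claim accrued on November 27, 2024.
The untolled deadline — 3 years after November 27, 2024 — is November 27, 2027.
Because the written tolling agreement ran from October 21, 2025 to May 16, 2026, the deadline is extended by 207 days to June 21, 2028.
Because the defendant's absence from the jurisdiction ran from February 18, 2028 to December 14, 2028, the deadline is extended by 300 days to April 17, 2029.
None of the other events listed affects the running of the period under the stated rules.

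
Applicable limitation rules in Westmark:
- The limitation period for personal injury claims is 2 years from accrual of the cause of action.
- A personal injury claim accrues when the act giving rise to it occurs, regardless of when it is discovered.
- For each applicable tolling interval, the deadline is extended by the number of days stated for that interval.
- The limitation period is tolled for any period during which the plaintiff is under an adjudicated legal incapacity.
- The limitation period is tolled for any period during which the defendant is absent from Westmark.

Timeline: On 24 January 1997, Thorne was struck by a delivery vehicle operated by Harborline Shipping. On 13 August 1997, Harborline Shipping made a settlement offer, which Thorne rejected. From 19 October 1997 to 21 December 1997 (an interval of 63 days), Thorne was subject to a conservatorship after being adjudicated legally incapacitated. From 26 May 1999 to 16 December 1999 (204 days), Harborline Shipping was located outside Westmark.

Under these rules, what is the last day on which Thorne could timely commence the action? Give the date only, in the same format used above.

The cause of action accrued on 24 January 1997, the date of the act.
Adding the 2 years base period to 24 January 1997 gives a deadline of 24 January 1999, before any tolling.
Because the plaintiff's legal incapacity ran from 19 October 1997 to 21 December 1997, the deadline is extended by 63 days to 28 March 1999.
The defendant's absence from the jurisdiction from 26 May 1999 to 16 December 1999 began after the period had already run on 28 March 1999, so it has no tolling effect.
The other events in the timeline have no effect on the limitation period under the stated rules.

28 March 1999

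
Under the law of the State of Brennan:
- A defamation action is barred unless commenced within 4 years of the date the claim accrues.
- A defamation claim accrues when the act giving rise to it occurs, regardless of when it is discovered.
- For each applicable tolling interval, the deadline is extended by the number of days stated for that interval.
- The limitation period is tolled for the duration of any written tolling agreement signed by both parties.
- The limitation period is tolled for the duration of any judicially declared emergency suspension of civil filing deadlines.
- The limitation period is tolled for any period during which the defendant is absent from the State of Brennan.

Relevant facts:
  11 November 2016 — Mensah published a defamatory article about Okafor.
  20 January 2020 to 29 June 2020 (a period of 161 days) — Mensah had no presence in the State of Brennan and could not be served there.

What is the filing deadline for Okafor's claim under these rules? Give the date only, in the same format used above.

21 April 2021

The claim accrued on 11 November 2016, the date of the act.
4 years from 11 November 2016 is 11 November 2020.
The defendant's absence from the jurisdiction from 20 January 2020 to 29 June 2020 tolled the period for 161 days, extending the deadline to 21 April 2021.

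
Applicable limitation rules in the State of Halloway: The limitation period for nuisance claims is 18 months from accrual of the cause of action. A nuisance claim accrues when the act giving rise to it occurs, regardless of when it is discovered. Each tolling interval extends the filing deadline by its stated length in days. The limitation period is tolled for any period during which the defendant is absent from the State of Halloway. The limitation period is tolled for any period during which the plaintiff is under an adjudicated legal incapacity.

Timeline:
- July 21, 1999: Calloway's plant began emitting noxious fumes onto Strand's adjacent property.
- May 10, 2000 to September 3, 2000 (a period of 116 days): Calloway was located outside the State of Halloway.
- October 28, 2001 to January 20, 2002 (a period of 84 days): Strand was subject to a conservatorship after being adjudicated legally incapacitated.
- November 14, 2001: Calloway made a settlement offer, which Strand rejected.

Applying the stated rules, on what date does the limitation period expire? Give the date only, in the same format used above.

May 17, 2001

The claim accrued on July 21, 1999, when the wrongful act occurred.
Adding the 18 months base period to July 21, 1999 gives a deadline of January 21, 2001, before any tolling.
Because the defendant's absence from the jurisdiction ran from May 10, 2000 to September 3, 2000, the deadline is extended by 116 days to May 17, 2001.
By the time the plaintiff's legal incapacity began on October 28, 2001, the limitation period had already expired on May 17, 2001; that interval cannot revive it.
None of the other events listed affects the running of the period under the stated rules.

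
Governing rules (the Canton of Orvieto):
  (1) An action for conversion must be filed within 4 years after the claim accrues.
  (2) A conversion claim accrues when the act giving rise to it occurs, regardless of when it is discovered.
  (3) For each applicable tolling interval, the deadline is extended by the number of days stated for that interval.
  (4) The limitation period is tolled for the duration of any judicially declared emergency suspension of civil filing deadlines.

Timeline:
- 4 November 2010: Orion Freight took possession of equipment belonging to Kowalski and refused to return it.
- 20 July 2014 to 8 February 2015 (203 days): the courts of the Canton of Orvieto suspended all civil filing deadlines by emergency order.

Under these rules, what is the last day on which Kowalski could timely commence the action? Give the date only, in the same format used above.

26 May 2015

The limitation period began to run on 4 November 2010.
4 years from 4 November 2010 is 4 November 2014.
Because the emergency suspension of filing deadlines ran from 20 July 2014 to 8 February 2015, the deadline is extended by 203 days to 26 May 2015.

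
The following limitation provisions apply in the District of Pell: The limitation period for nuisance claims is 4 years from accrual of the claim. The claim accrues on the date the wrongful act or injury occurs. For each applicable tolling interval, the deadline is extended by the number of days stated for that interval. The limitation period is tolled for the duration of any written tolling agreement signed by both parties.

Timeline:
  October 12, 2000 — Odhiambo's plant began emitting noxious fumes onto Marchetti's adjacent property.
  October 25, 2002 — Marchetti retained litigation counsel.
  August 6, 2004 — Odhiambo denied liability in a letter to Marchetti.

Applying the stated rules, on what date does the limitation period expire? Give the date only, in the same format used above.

The claim accrued on October 12, 2000, the date of the act.
4 years from October 12, 2000 is October 12, 2004.
Nothing else in the chronology tolls or restarts the period.

October 12, 2004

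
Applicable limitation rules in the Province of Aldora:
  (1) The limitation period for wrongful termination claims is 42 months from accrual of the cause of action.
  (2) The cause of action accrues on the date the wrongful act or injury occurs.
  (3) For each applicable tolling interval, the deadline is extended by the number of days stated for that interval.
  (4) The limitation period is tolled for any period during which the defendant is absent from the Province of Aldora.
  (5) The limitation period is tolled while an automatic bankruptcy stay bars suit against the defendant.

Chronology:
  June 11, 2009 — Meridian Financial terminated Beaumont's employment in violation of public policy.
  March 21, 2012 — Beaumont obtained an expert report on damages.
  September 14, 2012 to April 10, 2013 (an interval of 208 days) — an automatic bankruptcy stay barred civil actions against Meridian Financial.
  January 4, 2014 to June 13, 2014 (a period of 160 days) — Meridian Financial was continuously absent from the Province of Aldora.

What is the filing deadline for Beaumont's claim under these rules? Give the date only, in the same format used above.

The limitation period began to run on June 11, 2009.
42 months from June 11, 2009 is December 11, 2012.
The automatic bankruptcy stay from September 14, 2012 to April 10, 2013 tolled the period for 208 days, extending the deadline to July 7, 2013.
The defendant's absence from the jurisdiction starting January 4, 2014 came too late — the period had run on July 7, 2013 — and so does not extend the deadline.
Nothing else in the chronology tolls or restarts the period.

July 7, 2013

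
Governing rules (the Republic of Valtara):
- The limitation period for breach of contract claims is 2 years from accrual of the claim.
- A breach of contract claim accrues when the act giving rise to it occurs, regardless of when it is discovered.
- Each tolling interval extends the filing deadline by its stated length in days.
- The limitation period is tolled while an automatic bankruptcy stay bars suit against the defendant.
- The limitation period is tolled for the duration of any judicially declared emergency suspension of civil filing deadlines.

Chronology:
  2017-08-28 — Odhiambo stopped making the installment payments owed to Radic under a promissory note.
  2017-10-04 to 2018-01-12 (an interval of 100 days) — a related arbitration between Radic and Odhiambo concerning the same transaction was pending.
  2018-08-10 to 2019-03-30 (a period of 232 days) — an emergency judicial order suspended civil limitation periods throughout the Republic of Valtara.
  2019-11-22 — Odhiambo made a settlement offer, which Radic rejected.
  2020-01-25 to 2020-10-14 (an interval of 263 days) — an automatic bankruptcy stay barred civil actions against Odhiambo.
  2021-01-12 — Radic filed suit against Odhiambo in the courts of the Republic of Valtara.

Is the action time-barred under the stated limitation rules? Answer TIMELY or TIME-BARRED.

The limitation period began to run on 2017-08-28.
Adding the 2 years base period to 2017-08-28 gives a deadline of 2019-08-28, before any tolling.
Because the emergency suspension of filing deadlines ran from 2018-08-10 to 2019-03-30, the deadline is extended by 232 days to 2020-04-16.
Because the automatic bankruptcy stay ran from 2020-01-25 to 2020-10-14, the deadline is extended by 263 days to 2021-01-04.
Although a pending arbitration ran from 2017-10-04 to 2018-01-12, the stated rules do not make that a tolling event, so it is disregarded.
The other events in the timeline have no effect on the limitation period under the stated rules.
Filing on 2021-01-12 missed the 2021-01-04 deadline — the action is time-barred.

TIME-BARRED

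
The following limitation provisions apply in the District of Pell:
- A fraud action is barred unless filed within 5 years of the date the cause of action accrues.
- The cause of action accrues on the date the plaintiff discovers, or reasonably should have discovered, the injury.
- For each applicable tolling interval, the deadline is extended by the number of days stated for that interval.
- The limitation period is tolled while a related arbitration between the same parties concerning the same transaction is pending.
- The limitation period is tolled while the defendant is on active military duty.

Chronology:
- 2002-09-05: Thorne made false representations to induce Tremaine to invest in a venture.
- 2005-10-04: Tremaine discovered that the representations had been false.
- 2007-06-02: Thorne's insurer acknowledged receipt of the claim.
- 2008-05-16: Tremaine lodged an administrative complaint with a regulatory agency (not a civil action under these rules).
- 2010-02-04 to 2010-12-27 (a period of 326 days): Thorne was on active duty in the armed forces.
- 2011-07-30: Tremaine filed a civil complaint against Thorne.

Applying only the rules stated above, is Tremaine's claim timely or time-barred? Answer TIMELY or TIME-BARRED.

TIMELY

The claim did not accrue until Tremaine discovered the injury on 2005-10-04; the 2002-09-05 act date does not start the clock under the stated rule.
5 years from 2005-10-04 is 2010-10-04.
Because the defendant's active military service ran from 2010-02-04 to 2010-12-27, the deadline is extended by 326 days to 2011-08-26.
None of the other events listed affects the running of the period under the stated rules.
Tremaine filed on 2011-07-30, before the 2011-08-26 deadline, so the action is timely.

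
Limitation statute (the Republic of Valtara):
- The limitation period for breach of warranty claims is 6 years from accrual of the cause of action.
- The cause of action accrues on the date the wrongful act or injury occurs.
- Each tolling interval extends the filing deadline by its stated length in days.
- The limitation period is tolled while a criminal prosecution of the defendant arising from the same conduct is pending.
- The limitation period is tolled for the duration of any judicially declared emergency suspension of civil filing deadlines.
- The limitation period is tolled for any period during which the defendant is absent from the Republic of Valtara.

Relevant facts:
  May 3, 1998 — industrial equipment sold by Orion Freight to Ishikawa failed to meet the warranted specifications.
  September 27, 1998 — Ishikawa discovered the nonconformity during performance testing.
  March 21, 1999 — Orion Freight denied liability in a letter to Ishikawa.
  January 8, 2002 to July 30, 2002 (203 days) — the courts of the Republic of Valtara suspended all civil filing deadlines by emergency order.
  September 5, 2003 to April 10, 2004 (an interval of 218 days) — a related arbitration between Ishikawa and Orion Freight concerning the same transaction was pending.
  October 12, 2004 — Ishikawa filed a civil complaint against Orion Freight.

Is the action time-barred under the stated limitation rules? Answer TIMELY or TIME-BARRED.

TIMELY

The claim accrued on May 3, 1998, when the wrongful act occurred; under the stated occurrence rule the September 27, 1998 discovery does not delay accrual.
Adding the 6 years base period to May 3, 1998 gives a deadline of May 3, 2004, before any tolling.
Because the emergency suspension of filing deadlines ran from January 8, 2002 to July 30, 2002, the deadline is extended by 203 days to November 22, 2004.
Although a pending arbitration ran from September 5, 2003 to April 10, 2004, the stated rules do not make that a tolling event, so it is disregarded.
None of the other events listed affects the running of the period under the stated rules.
Ishikawa filed on October 12, 2004, before the November 22, 2004 deadline, so the action is timely.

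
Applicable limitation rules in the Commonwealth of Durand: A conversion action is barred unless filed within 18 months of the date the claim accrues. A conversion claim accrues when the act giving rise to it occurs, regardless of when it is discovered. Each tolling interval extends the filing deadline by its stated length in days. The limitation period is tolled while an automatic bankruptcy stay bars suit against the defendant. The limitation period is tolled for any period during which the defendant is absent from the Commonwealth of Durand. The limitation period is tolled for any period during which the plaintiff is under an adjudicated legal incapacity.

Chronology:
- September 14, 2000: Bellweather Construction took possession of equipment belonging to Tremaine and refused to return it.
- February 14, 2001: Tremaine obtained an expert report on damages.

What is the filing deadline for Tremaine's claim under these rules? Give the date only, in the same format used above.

The limitation period began to run on September 14, 2000.
18 months from September 14, 2000 is March 14, 2002.
The other events in the timeline have no effect on the limitation period under the stated rules.

March 14, 2002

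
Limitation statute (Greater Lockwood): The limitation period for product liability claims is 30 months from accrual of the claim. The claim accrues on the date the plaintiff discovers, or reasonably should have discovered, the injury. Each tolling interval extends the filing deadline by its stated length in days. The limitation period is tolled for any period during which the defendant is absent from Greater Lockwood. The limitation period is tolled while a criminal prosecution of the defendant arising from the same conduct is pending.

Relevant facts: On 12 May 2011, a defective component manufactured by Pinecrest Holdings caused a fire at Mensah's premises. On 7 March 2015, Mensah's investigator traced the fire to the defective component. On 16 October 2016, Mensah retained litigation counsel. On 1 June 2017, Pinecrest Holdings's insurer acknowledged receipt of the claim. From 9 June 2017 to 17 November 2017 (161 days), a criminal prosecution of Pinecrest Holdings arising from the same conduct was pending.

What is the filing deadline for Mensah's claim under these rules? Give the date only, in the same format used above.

Accrual is tied to discovery, so the period began on 7 March 2015 rather than on 12 May 2011 when the act occurred.
Adding the 30 months base period to 7 March 2015 gives a deadline of 7 September 2017, before any tolling.
The period was tolled for 161 days by the pending criminal prosecution (9 June 2017 to 17 November 2017), pushing the deadline to 15 February 2018.
Nothing else in the chronology tolls or restarts the period.

15 February 2018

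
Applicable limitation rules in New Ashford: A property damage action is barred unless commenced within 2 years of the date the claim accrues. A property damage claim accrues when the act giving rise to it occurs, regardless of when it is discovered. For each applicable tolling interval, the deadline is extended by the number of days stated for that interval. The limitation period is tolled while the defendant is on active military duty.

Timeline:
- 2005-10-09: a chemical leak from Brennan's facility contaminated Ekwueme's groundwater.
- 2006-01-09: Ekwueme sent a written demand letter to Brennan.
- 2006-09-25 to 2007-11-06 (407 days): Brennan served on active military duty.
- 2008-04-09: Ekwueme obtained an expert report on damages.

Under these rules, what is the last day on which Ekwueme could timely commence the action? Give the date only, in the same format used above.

The claim accrued on 2005-10-09, the date of the act.
2 years from 2005-10-09 is 2007-10-09.
The period was tolled for 407 days by the defendant's active military service (2006-09-25 to 2007-11-06), pushing the deadline to 2008-11-19.
Nothing else in the chronology tolls or restarts the period.

2008-11-19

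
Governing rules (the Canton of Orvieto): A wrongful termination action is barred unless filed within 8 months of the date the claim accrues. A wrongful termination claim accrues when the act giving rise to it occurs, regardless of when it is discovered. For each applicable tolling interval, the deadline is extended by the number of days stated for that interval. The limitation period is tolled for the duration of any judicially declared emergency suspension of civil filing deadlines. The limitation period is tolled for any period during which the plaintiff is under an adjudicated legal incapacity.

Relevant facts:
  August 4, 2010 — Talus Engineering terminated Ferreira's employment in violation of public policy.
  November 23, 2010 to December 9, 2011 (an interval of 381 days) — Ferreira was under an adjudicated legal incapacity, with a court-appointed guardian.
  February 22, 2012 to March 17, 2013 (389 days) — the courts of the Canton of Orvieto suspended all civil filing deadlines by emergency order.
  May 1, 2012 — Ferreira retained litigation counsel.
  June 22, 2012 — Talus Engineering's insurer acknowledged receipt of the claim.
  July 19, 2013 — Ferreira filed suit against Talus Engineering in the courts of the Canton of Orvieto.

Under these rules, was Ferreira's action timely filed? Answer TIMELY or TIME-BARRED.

The claim accrued on August 4, 2010, when the wrongful act occurred.
The untolled deadline — 8 months after August 4, 2010 — is April 4, 2011.
Because the plaintiff's legal incapacity ran from November 23, 2010 to December 9, 2011, the deadline is extended by 381 days to April 19, 2012.
The period was tolled for 389 days by the emergency suspension of filing deadlines (February 22, 2012 to March 17, 2013), pushing the deadline to May 13, 2013.
Nothing else in the chronology tolls or restarts the period.
The July 19, 2013 filing falls after the May 13, 2013 deadline; the claim is time-barred.

TIME-BARRED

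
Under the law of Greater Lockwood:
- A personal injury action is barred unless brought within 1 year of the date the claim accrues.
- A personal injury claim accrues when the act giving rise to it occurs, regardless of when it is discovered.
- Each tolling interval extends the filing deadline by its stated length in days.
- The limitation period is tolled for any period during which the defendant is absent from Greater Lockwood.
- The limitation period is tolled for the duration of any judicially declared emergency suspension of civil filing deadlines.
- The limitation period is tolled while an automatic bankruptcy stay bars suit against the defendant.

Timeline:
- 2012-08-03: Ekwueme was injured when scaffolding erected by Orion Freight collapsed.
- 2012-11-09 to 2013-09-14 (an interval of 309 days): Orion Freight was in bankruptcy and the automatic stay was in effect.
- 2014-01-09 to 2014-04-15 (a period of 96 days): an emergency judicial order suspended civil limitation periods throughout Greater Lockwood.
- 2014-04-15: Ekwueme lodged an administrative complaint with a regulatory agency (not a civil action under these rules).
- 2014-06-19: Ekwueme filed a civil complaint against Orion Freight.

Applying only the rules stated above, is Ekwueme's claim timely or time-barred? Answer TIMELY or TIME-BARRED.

The limitation period began to run on 2012-08-03.
1 year from 2012-08-03 is 2013-08-03.
The period was tolled for 309 days by the automatic bankruptcy stay (2012-11-09 to 2013-09-14), pushing the deadline to 2014-06-08.
The emergency suspension of filing deadlines from 2014-01-09 to 2014-04-15 tolled the period for 96 days, extending the deadline to 2014-09-12.
The other events in the timeline have no effect on the limitation period under the stated rules.
The 2014-06-19 filing precedes the 2014-09-12 deadline; the claim is timely.

TIMELY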